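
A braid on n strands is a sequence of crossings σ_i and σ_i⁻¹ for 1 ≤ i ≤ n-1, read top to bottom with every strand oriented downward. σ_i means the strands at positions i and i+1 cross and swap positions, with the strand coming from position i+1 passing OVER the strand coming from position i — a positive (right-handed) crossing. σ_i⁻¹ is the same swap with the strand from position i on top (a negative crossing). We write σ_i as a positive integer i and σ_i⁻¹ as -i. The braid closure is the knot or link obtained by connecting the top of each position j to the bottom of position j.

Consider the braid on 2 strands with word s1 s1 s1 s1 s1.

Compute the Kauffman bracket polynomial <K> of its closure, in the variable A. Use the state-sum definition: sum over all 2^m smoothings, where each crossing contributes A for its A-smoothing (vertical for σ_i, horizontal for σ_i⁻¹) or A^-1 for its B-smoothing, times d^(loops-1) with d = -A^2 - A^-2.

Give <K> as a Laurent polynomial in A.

-A^7 - A^-1 + A^-5 - A^-9 + A^-13

Derivation:
Braid: s1 s1 s1 s1 s1 on 2 strands, 5 crossings.
Writhe w = (#positive) - (#negative) = 5 - 0 = 5.
Computing the Kauffman bracket via state sum. There are 2^5 = 32 states.
Smooth each crossing (0=||, 1=⌣⌢); contribution A^(Σ sign_k(1-2s_k)) * d^(L-1).
  state 00000: A-exp=+5, loops=2, term = A^5 * d^1
  state 00001: A-exp=+3, loops=1, term = A^3 * d^0
  state 00010: A-exp=+3, loops=1, term = A^3 * d^0
  state 00011: A-exp=+1, loops=2, term = A^1 * d^1
  state 00100: A-exp=+3, loops=1, term = A^3 * d^0
  state 00101: A-exp=+1, loops=2, term = A^1 * d^1
  state 00110: A-exp=+1, loops=2, term = A^1 * d^1
  state 00111: A-exp=-1, loops=3, term = A^-1 * d^2
  state 01000: A-exp=+3, loops=1, term = A^3 * d^0
  state 01001: A-exp=+1, loops=2, term = A^1 * d^1
  state 01010: A-exp=+1, loops=2, term = A^1 * d^1
  state 01011: A-exp=-1, loops=3, term = A^-1 * d^2
  state 01100: A-exp=+1, loops=2, term = A^1 * d^1
  state 01101: A-exp=-1, loops=3, term = A^-1 * d^2
  state 01110: A-exp=-1, loops=3, term = A^-1 * d^2
  state 01111: A-exp=-3, loops=4, term = A^-3 * d^3
  state 10000: A-exp=+3, loops=1, term = A^3 * d^0
  state 10001: A-exp=+1, loops=2, term = A^1 * d^1
  state 10010: A-exp=+1, loops=2, term = A^1 * d^1
  state 10011: A-exp=-1, loops=3, term = A^-1 * d^2
  state 10100: A-exp=+1, loops=2, term = A^1 * d^1
  state 10101: A-exp=-1, loops=3, term = A^-1 * d^2
  state 10110: A-exp=-1, loops=3, term = A^-1 * d^2
  state 10111: A-exp=-3, loops=4, term = A^-3 * d^3
  state 11000: A-exp=+1, loops=2, term = A^1 * d^1
  state 11001: A-exp=-1, loops=3, term = A^-1 * d^2
  state 11010: A-exp=-1, loops=3, term = A^-1 * d^2
  state 11011: A-exp=-3, loops=4, term = A^-3 * d^3
  state 11100: A-exp=-1, loops=3, term = A^-1 * d^2
  state 11101: A-exp=-3, loops=4, term = A^-3 * d^3
  state 11110: A-exp=-3, loops=4, term = A^-3 * d^3
  state 11111: A-exp=-5, loops=5, term = A^-5 * d^4
Collect the terms by A-exponent (count of states per loop number):
Powers of d = -A^2 - A^-2: d^2 = A^4 + 2 + A^-4; d^3 = -A^6 - 3*A^2 - 3*A^-2 - A^-6; d^4 = A^8 + 4*A^4 + 6 + 4*A^-4 + A^-8.
  A^5 * (d) = -A^7 - A^3
  A^3 * (5) = 5*A^3
  A^1 * (10*d) = -10*A^3 - 10*A^-1
  A^-1 * (10*d^2) = 10*A^3 + 20*A^-1 + 10*A^-5
  A^-3 * (5*d^3) = -5*A^3 - 15*A^-1 - 15*A^-5 - 5*A^-9
  A^-5 * (d^4) = A^3 + 4*A^-1 + 6*A^-5 + 4*A^-9 + A^-13
Summing the groups: <K> = -A^7 - A^-1 + A^-5 - A^-9 + A^-13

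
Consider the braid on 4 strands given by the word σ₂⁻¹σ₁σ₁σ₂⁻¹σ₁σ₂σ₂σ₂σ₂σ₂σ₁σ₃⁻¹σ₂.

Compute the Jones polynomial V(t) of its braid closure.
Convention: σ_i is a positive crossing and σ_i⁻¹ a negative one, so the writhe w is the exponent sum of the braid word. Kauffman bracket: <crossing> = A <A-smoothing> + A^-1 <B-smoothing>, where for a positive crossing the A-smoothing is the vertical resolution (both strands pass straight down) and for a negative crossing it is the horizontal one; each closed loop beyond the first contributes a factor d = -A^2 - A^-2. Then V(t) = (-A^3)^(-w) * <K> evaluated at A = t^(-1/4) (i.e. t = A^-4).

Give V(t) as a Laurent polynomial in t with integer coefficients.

-t^12 + 2*t^11 - 4*t^10 + 5*t^9 - 5*t^8 + 5*t^7 - 4*t^6 + 3*t^5 - t^4 + t^3

Derivation:
The presented braid s2^-1 s1 s1 s2^-1 s1 s2 s2 s2 s2 s2 s1 s3^-1 s2 on 4 strands reduces by inverse Markov moves (closure unchanged at each step):
  Deconjugate: the word is γ·β·γ⁻¹ with γ = s2^-1 (prefix) and γ⁻¹ = s2 (suffix); strip both.
  Destabilize: the word has the form β·s3^-1 where s3^-1 occurs only as the final letter (β ∈ B_3); drop it and the last strand → 3 strands.
Reduced to β = s1 s1 s2^-1 s1 s2 s2 s2 s2 s2 s1 on 3 strands, 10 crossings.
Compute on β:
Braid: s1 s1 s2^-1 s1 s2 s2 s2 s2 s2 s1 on 3 strands, 10 crossings.
Writhe w = (#positive) - (#negative) = 9 - 1 = 8.
State-sum expansion of <K>. There are 2^10 = 1024 states.
Each crossing splits two ways (0=vertical, 1=horizontal). The state's weight is A^(#A-smoothings - #B-smoothings) * d^(loops - 1).
Tabulate the states by total A-exponent and number of loops L (A-exp: L × count):
  A^10: L=2 ×1
  A^8: L=1 ×4, L=3 ×6
  A^6: L=2 ×35, L=4 ×10
  A^4: L=1 ×35, L=3 ×75, L=5 ×10
  A^2: L=2 ×115, L=4 ×90, L=6 ×5
  A^0: L=3 ×185, L=5 ×66, L=7 ×1
  A^-2: L=4 ×180, L=6 ×30
  A^-4: L=5 ×112, L=7 ×8
  A^-6: L=6 ×44, L=8 ×1
  A^-8: L=7 ×10
  A^-10: L=8 ×1
Each group contributes A^e * Σ count * d^(L-1):
Powers of d = -A^2 - A^-2: d^2 = A^4 + 2 + A^-4; d^3 = -A^6 - 3*A^2 - 3*A^-2 - A^-6; d^4 = A^8 + 4*A^4 + 6 + 4*A^-4 + A^-8; d^5 = -A^10 - 5*A^6 - 10*A^2 - 10*A^-2 - 5*A^-6 - A^-10; d^6 = A^12 + 6*A^8 + 15*A^4 + 20 + 15*A^-4 + 6*A^-8 + A^-12; d^7 = -A^14 - 7*A^10 - 21*A^6 - 35*A^2 - 35*A^-2 - 21*A^-6 - 7*A^-10 - A^-14.
  A^10 * (d) = -A^12 - A^8
  A^8 * (4 + 6*d^2) = 6*A^12 + 16*A^8 + 6*A^4
  A^6 * (35*d + 10*d^3) = -10*A^12 - 65*A^8 - 65*A^4 - 10
  A^4 * (35 + 75*d^2 + 10*d^4) = 10*A^12 + 115*A^8 + 245*A^4 + 115 + 10*A^-4
  A^2 * (115*d + 90*d^3 + 5*d^5) = -5*A^12 - 115*A^8 - 435*A^4 - 435 - 115*A^-4 - 5*A^-8
  A^0 * (185*d^2 + 66*d^4 + d^6) = A^12 + 72*A^8 + 464*A^4 + 786 + 464*A^-4 + 72*A^-8 + A^-12
  A^-2 * (180*d^3 + 30*d^5) = -30*A^8 - 330*A^4 - 840 - 840*A^-4 - 330*A^-8 - 30*A^-12
  A^-4 * (112*d^4 + 8*d^6) = 8*A^8 + 160*A^4 + 568 + 832*A^-4 + 568*A^-8 + 160*A^-12 + 8*A^-16
  A^-6 * (44*d^5 + d^7) = -A^8 - 51*A^4 - 241 - 475*A^-4 - 475*A^-8 - 241*A^-12 - 51*A^-16 - A^-20
  A^-8 * (10*d^6) = 10*A^4 + 60 + 150*A^-4 + 200*A^-8 + 150*A^-12 + 60*A^-16 + 10*A^-20
  A^-10 * (d^7) = -A^4 - 7 - 21*A^-4 - 35*A^-8 - 35*A^-12 - 21*A^-16 - 7*A^-20 - A^-24
Summing the groups: <K> = A^12 - A^8 + 3*A^4 - 4 + 5*A^-4 - 5*A^-8 + 5*A^-12 - 4*A^-16 + 2*A^-20 - A^-24
Normalise by the writhe: (-A^3)^(-w) = (-A^3)^(-8) = A^-24, so f(A) = A^-24 * <K> = A^-12 - A^-16 + 3*A^-20 - 4*A^-24 + 5*A^-28 - 5*A^-32 + 5*A^-36 - 4*A^-40 + 2*A^-44 - A^-48.
Substitute A = t^(-1/4), i.e. A^e → t^(-e/4): V(t) = -t^12 + 2*t^11 - 4*t^10 + 5*t^9 - 5*t^8 + 5*t^7 - 4*t^6 + 3*t^5 - t^4 + t^3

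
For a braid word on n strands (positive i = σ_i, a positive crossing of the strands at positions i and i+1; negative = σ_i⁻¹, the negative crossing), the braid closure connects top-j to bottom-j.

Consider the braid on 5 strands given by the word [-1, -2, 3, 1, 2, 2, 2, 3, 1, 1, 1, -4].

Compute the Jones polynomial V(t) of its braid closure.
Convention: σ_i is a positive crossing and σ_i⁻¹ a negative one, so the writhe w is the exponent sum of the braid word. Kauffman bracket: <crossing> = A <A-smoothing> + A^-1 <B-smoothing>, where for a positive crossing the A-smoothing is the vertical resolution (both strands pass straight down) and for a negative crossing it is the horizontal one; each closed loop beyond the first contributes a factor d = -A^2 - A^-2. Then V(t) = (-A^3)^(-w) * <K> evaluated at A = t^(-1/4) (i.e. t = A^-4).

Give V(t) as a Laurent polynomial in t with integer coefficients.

The presented braid s1^-1 s2^-1 s3 s1 s2 s2 s2 s3 s1 s1 s1 s4^-1 on 5 strands reduces by inverse Markov moves (closure unchanged at each step):
  Destabilize: the word has the form β·s4^-1 where s4^-1 occurs only as the final letter (β ∈ B_4); drop it and the last strand → 4 strands.
  Deconjugate: the word is γ·β·γ⁻¹ with γ = s1^-1 (prefix) and γ⁻¹ = s1 (suffix); strip both.
Reduced to β = s2^-1 s3 s1 s2 s2 s2 s3 s1 s1 on 4 strands, 9 crossings.
Compute on β:
Braid: s2^-1 s3 s1 s2 s2 s2 s3 s1 s1 on 4 strands, 9 crossings.
Writhe w = (#positive) - (#negative) = 8 - 1 = 7.
State-sum expansion of <K>. There are 2^9 = 512 states.
Smooth each crossing (0=||, 1=⌣⌢); contribution A^(Σ sign_k(1-2s_k)) * d^(L-1).
Tabulate the states by total A-exponent and number of loops L (A-exp: L × count):
  A^9: L=3 ×1
  A^7: L=2 ×5, L=4 ×4
  A^5: L=1 ×6, L=3 ×27, L=5 ×3
  A^3: L=2 ×57, L=4 ×26, L=6 ×1
  A^1: L=1 ×39, L=3 ×77, L=5 ×10
  A^-1: L=2 ×81, L=4 ×44, L=6 ×1
  A^-3: L=3 ×73, L=5 ×11
  A^-5: L=4 ×35, L=6 ×1
  A^-7: L=5 ×9
  A^-9: L=6 ×1
Each group contributes A^e * Σ count * d^(L-1):
Powers of d = -A^2 - A^-2: d^2 = A^4 + 2 + A^-4; d^3 = -A^6 - 3*A^2 - 3*A^-2 - A^-6; d^4 = A^8 + 4*A^4 + 6 + 4*A^-4 + A^-8; d^5 = -A^10 - 5*A^6 - 10*A^2 - 10*A^-2 - 5*A^-6 - A^-10.
  A^9 * (d^2) = A^13 + 2*A^9 + A^5
  A^7 * (5*d + 4*d^3) = -4*A^13 - 17*A^9 - 17*A^5 - 4*A
  A^5 * (6 + 27*d^2 + 3*d^4) = 3*A^13 + 39*A^9 + 78*A^5 + 39*A + 3*A^-3
  A^3 * (57*d + 26*d^3 + d^5) = -A^13 - 31*A^9 - 145*A^5 - 145*A - 31*A^-3 - A^-7
  A^1 * (39 + 77*d^2 + 10*d^4) = 10*A^9 + 117*A^5 + 253*A + 117*A^-3 + 10*A^-7
  A^-1 * (81*d + 44*d^3 + d^5) = -A^9 - 49*A^5 - 223*A - 223*A^-3 - 49*A^-7 - A^-11
  A^-3 * (73*d^2 + 11*d^4) = 11*A^5 + 117*A + 212*A^-3 + 117*A^-7 + 11*A^-11
  A^-5 * (35*d^3 + d^5) = -A^5 - 40*A - 115*A^-3 - 115*A^-7 - 40*A^-11 - A^-15
  A^-7 * (9*d^4) = 9*A + 36*A^-3 + 54*A^-7 + 36*A^-11 + 9*A^-15
  A^-9 * (d^5) = -A - 5*A^-3 - 10*A^-7 - 10*A^-11 - 5*A^-15 - A^-19
Summing the groups: <K> = -A^13 + 2*A^9 - 5*A^5 + 5*A - 6*A^-3 + 6*A^-7 - 4*A^-11 + 3*A^-15 - A^-19
Normalise by the writhe: (-A^3)^(-w) = (-A^3)^(-7) = -A^-21, so f(A) = -A^-21 * <K> = A^-8 - 2*A^-12 + 5*A^-16 - 5*A^-20 + 6*A^-24 - 6*A^-28 + 4*A^-32 - 3*A^-36 + A^-40.
Substitute A = t^(-1/4), i.e. A^e → t^(-e/4): V(t) = t^10 - 3*t^9 + 4*t^8 - 6*t^7 + 6*t^6 - 5*t^5 + 5*t^4 - 2*t^3 + t^2

Answer: t^10 - 3*t^9 + 4*t^8 - 6*t^7 + 6*t^6 - 5*t^5 + 5*t^4 - 2*t^3 + t^2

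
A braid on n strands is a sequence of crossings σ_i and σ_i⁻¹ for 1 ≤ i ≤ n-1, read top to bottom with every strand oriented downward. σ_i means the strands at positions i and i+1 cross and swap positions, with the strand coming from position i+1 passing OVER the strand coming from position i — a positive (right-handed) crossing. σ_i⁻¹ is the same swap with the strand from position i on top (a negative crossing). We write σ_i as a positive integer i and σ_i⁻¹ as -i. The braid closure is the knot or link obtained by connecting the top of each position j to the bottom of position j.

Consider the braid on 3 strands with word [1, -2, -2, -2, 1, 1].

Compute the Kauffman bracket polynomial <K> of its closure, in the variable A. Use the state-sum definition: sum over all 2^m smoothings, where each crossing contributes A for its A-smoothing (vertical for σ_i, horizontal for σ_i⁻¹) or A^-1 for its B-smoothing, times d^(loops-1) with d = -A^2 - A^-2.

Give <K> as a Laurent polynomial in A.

-A^12 + A^8 - A^4 + 3 - A^-4 + A^-8 - A^-12

Derivation:
Braid: s1 s2^-1 s2^-1 s2^-1 s1 s1 on 3 strands, 6 crossings.
Writhe w = (#positive) - (#negative) = 3 - 3 = 0.
State-sum expansion of <K>. There are 2^6 = 64 states.
Smooth each crossing (0=||, 1=⌣⌢); contribution A^(Σ sign_k(1-2s_k)) * d^(L-1).
Tabulate the states by total A-exponent and number of loops L (A-exp: L × count):
  A^6: L=4 ×1
  A^4: L=3 ×6
  A^2: L=2 ×12, L=4 ×3
  A^0: L=1 ×9, L=3 ×10, L=5 ×1
  A^-2: L=2 ×12, L=4 ×3
  A^-4: L=3 ×6
  A^-6: L=4 ×1
Each group contributes A^e * Σ count * d^(L-1):
Powers of d = -A^2 - A^-2: d^2 = A^4 + 2 + A^-4; d^3 = -A^6 - 3*A^2 - 3*A^-2 - A^-6; d^4 = A^8 + 4*A^4 + 6 + 4*A^-4 + A^-8.
  A^6 * (d^3) = -A^12 - 3*A^8 - 3*A^4 - 1
  A^4 * (6*d^2) = 6*A^8 + 12*A^4 + 6
  A^2 * (12*d + 3*d^3) = -3*A^8 - 21*A^4 - 21 - 3*A^-4
  A^0 * (9 + 10*d^2 + d^4) = A^8 + 14*A^4 + 35 + 14*A^-4 + A^-8
  A^-2 * (12*d + 3*d^3) = -3*A^4 - 21 - 21*A^-4 - 3*A^-8
  A^-4 * (6*d^2) = 6 + 12*A^-4 + 6*A^-8
  A^-6 * (d^3) = -1 - 3*A^-4 - 3*A^-8 - A^-12
Summing the groups: <K> = -A^12 + A^8 - A^4 + 3 - A^-4 + A^-8 - A^-12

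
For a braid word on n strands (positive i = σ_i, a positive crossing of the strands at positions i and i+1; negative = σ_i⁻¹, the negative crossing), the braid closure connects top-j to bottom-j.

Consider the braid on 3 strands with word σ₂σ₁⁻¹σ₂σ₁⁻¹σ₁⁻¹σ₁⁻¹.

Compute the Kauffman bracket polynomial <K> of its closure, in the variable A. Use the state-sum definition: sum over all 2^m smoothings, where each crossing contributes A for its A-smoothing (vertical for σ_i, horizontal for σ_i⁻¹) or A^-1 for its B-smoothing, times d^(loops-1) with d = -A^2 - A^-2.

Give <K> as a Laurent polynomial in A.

Braid: s2 s1^-1 s2 s1^-1 s1^-1 s1^-1 on 3 strands, 6 crossings.
Writhe w = (#positive) - (#negative) = 2 - 4 = -2.
Computing the Kauffman bracket via state sum. There are 2^6 = 64 states.
Smooth each crossing (0=||, 1=⌣⌢); contribution A^(Σ sign_k(1-2s_k)) * d^(L-1).
Tabulate the states by total A-exponent and number of loops L (A-exp: L × count):
  A^6: L=5 ×1
  A^4: L=4 ×6
  A^2: L=3 ×15
  A^0: L=2 ×19, L=4 ×1
  A^-2: L=1 ×11, L=3 ×4
  A^-4: L=2 ×6
  A^-6: L=3 ×1
Each group contributes A^e * Σ count * d^(L-1):
Powers of d = -A^2 - A^-2: d^2 = A^4 + 2 + A^-4; d^3 = -A^6 - 3*A^2 - 3*A^-2 - A^-6; d^4 = A^8 + 4*A^4 + 6 + 4*A^-4 + A^-8.
  A^6 * (d^4) = A^14 + 4*A^10 + 6*A^6 + 4*A^2 + A^-2
  A^4 * (6*d^3) = -6*A^10 - 18*A^6 - 18*A^2 - 6*A^-2
  A^2 * (15*d^2) = 15*A^6 + 30*A^2 + 15*A^-2
  A^0 * (19*d + d^3) = -A^6 - 22*A^2 - 22*A^-2 - A^-6
  A^-2 * (11 + 4*d^2) = 4*A^2 + 19*A^-2 + 4*A^-6
  A^-4 * (6*d) = -6*A^-2 - 6*A^-6
  A^-6 * (d^2) = A^-2 + 2*A^-6 + A^-10
Summing the groups: <K> = A^14 - 2*A^10 + 2*A^6 - 2*A^2 + 2*A^-2 - A^-6 + A^-10

Answer: A^14 - 2*A^10 + 2*A^6 - 2*A^2 + 2*A^-2 - A^-6 + A^-10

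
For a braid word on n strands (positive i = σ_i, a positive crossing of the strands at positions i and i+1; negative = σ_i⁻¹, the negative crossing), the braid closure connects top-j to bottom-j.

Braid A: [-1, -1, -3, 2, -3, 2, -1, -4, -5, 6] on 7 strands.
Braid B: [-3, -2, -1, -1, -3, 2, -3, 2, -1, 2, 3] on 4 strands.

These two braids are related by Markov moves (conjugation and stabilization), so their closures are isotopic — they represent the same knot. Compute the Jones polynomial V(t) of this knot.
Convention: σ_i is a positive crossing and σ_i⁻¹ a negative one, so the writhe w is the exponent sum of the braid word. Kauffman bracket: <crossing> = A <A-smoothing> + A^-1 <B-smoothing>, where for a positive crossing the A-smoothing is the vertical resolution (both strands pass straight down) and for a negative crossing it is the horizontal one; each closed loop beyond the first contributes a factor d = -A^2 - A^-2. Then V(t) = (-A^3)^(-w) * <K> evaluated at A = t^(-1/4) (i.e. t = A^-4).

Markov-equivalent braids have isotopic closures, hence identical knot invariants. Strip the Markov moves from each word to reach a common short braid β, then compute V(t) once on β.
Braid A: s1^-1 s1^-1 s3^-1 s2 s3^-1 s2 s1^-1 s4^-1 s5^-1 s6 on 7 strands reduces by inverse Markov moves (closure unchanged at each step):
  Destabilize: the word has the form β·s6 where s6 occurs only as the final letter (β ∈ B_6); drop it and the last strand → 6 strands.
  Destabilize: the word has the form β·s5^-1 where s5^-1 occurs only as the final letter (β ∈ B_5); drop it and the last strand → 5 strands.
  Destabilize: the word has the form β·s4^-1 where s4^-1 occurs only as the final letter (β ∈ B_4); drop it and the last strand → 4 strands.
Reduced to β = s1^-1 s1^-1 s3^-1 s2 s3^-1 s2 s1^-1 on 4 strands, 7 crossings.
Braid B: s3^-1 s2^-1 s1^-1 s1^-1 s3^-1 s2 s3^-1 s2 s1^-1 s2 s3 on 4 strands reduces by inverse Markov moves (closure unchanged at each step):
  Deconjugate: the word is γ·β·γ⁻¹ with γ = s3^-1 s2^-1 (prefix) and γ⁻¹ = s2 s3 (suffix); strip both.
Reduced to β = s1^-1 s1^-1 s3^-1 s2 s3^-1 s2 s1^-1 on 4 strands, 7 crossings.
Both give the same β = s1^-1 s1^-1 s3^-1 s2 s3^-1 s2 s1^-1 on 4 strands, so one state sum suffices:
Braid: s1^-1 s1^-1 s3^-1 s2 s3^-1 s2 s1^-1 on 4 strands, 7 crossings.
Writhe w = (#positive) - (#negative) = 2 - 5 = -3.
Enumerate smoothing states for the bracket polynomial. There are 2^7 = 128 states.
Smooth each crossing (0=||, 1=⌣⌢); contribution A^(Σ sign_k(1-2s_k)) * d^(L-1).
Tabulate the states by total A-exponent and number of loops L (A-exp: L × count):
  A^7: L=5 ×1
  A^5: L=4 ×7
  A^3: L=3 ×20, L=5 ×1
  A^1: L=2 ×27, L=4 ×8
  A^-1: L=1 ×15, L=3 ×19, L=5 ×1
  A^-3: L=2 ×17, L=4 ×4
  A^-5: L=3 ×7
  A^-7: L=4 ×1
Each group contributes A^e * Σ count * d^(L-1):
Powers of d = -A^2 - A^-2: d^2 = A^4 + 2 + A^-4; d^3 = -A^6 - 3*A^2 - 3*A^-2 - A^-6; d^4 = A^8 + 4*A^4 + 6 + 4*A^-4 + A^-8.
  A^7 * (d^4) = A^15 + 4*A^11 + 6*A^7 + 4*A^3 + A^-1
  A^5 * (7*d^3) = -7*A^11 - 21*A^7 - 21*A^3 - 7*A^-1
  A^3 * (20*d^2 + d^4) = A^11 + 24*A^7 + 46*A^3 + 24*A^-1 + A^-5
  A^1 * (27*d + 8*d^3) = -8*A^7 - 51*A^3 - 51*A^-1 - 8*A^-5
  A^-1 * (15 + 19*d^2 + d^4) = A^7 + 23*A^3 + 59*A^-1 + 23*A^-5 + A^-9
  A^-3 * (17*d + 4*d^3) = -4*A^3 - 29*A^-1 - 29*A^-5 - 4*A^-9
  A^-5 * (7*d^2) = 7*A^-1 + 14*A^-5 + 7*A^-9
  A^-7 * (d^3) = -A^-1 - 3*A^-5 - 3*A^-9 - A^-13
Summing the groups: <K> = A^15 - 2*A^11 + 2*A^7 - 3*A^3 + 3*A^-1 - 2*A^-5 + A^-9 - A^-13
Normalise by the writhe: (-A^3)^(-w) = (-A^3)^(3) = -A^9, so f(A) = -A^9 * <K> = -A^24 + 2*A^20 - 2*A^16 + 3*A^12 - 3*A^8 + 2*A^4 - 1 + A^-4.
Substitute A = t^(-1/4), i.e. A^e → t^(-e/4): V(t) = t - 1 + 2*t^-1 - 3*t^-2 + 3*t^-3 - 2*t^-4 + 2*t^-5 - t^-6

Answer: t - 1 + 2*t^-1 - 3*t^-2 + 3*t^-3 - 2*t^-4 + 2*t^-5 - t^-6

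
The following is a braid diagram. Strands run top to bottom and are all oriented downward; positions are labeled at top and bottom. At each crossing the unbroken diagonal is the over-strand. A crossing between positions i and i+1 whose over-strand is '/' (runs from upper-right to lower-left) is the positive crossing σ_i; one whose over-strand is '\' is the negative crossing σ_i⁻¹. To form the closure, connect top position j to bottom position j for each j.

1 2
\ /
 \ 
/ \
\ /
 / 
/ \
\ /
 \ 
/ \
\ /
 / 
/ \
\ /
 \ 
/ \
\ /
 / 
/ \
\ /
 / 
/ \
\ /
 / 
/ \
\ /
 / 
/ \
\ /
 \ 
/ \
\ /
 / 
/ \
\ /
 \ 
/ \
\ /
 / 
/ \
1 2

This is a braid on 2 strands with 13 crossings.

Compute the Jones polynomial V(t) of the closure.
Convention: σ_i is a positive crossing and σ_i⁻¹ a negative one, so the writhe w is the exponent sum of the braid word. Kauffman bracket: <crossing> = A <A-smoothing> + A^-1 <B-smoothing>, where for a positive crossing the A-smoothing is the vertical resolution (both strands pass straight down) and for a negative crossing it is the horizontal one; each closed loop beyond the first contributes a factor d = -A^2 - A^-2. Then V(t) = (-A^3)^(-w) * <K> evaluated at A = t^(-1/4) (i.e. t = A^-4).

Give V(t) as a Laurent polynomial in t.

Reading the diagram top to bottom ('/'-over between positions i,i+1 = s_i, '\'-over = s_i^-1): braid word = s1^-1 s1 s1^-1 s1 s1^-1 s1 s1 s1 s1 s1^-1 s1 s1^-1 s1.
The presented braid s1^-1 s1 s1^-1 s1 s1^-1 s1 s1 s1 s1 s1^-1 s1 s1^-1 s1 on 2 strands reduces by inverse Markov moves (closure unchanged at each step):
  Deconjugate: the word is γ·β·γ⁻¹ with γ = s1^-1 s1 (prefix) and γ⁻¹ = s1^-1 s1 (suffix); strip both.
  Deconjugate: the word is γ·β·γ⁻¹ with γ = s1^-1 s1 (prefix) and γ⁻¹ = s1^-1 s1 (suffix); strip both.
Reduced to β = s1^-1 s1 s1 s1 s1 on 2 strands, 5 crossings.
Compute on β:
First cancel adjacent σ_i σ_i⁻¹ pairs (Reidemeister II — same braid, same closure): s1^-1 s1 s1 s1 s1 → s1 s1 s1.
Braid: s1 s1 s1 on 2 strands, 3 crossings.
Writhe w = (#positive) - (#negative) = 3 - 0 = 3.
Enumerate smoothing states for the bracket polynomial. There are 2^3 = 8 states.
Each crossing splits two ways (0=vertical, 1=horizontal). The state's weight is A^(#A-smoothings - #B-smoothings) * d^(loops - 1).
  state 000: A-exp=+3, loops=2, term = A^3 * d^1
  state 001: A-exp=+1, loops=1, term = A^1 * d^0
  state 010: A-exp=+1, loops=1, term = A^1 * d^0
  state 011: A-exp=-1, loops=2, term = A^-1 * d^1
  state 100: A-exp=+1, loops=1, term = A^1 * d^0
  state 101: A-exp=-1, loops=2, term = A^-1 * d^1
  state 110: A-exp=-1, loops=2, term = A^-1 * d^1
  state 111: A-exp=-3, loops=3, term = A^-3 * d^2
Collect the terms by A-exponent (count of states per loop number):
Powers of d = -A^2 - A^-2: d^2 = A^4 + 2 + A^-4.
  A^3 * (d) = -A^5 - A
  A^1 * (3) = 3*A
  A^-1 * (3*d) = -3*A - 3*A^-3
  A^-3 * (d^2) = A + 2*A^-3 + A^-7
Summing the groups: <K> = -A^5 - A^-3 + A^-7
Normalise by the writhe: (-A^3)^(-w) = (-A^3)^(-3) = -A^-9, so f(A) = -A^-9 * <K> = A^-4 + A^-12 - A^-16.
Substitute A = t^(-1/4), i.e. A^e → t^(-e/4): V(t) = -t^4 + t^3 + t

Answer: -t^4 + t^3 + t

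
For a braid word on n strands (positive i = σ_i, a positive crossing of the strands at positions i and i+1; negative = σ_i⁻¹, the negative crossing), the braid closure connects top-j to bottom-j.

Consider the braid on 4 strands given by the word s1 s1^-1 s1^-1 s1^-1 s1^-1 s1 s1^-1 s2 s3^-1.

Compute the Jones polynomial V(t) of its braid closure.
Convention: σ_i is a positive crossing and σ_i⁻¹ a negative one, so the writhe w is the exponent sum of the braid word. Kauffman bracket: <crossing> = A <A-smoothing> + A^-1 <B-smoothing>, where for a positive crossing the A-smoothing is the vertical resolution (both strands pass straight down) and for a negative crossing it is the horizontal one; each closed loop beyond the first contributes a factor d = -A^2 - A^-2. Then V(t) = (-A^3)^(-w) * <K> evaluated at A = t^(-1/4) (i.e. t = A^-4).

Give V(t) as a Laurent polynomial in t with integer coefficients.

t^-1 + t^-3 - t^-4

Derivation:
The presented braid s1 s1^-1 s1^-1 s1^-1 s1^-1 s1 s1^-1 s2 s3^-1 on 4 strands reduces by inverse Markov moves (closure unchanged at each step):
  Destabilize: the word has the form β·s3^-1 where s3^-1 occurs only as the final letter (β ∈ B_3); drop it and the last strand → 3 strands.
  Destabilize: the word has the form β·s2 where s2 occurs only as the final letter (β ∈ B_2); drop it and the last strand → 2 strands.
  Deconjugate: the word is γ·β·γ⁻¹ with γ = s1 s1^-1 (prefix) and γ⁻¹ = s1 s1^-1 (suffix); strip both.
Reduced to β = s1^-1 s1^-1 s1^-1 on 2 strands, 3 crossings.
Compute on β:
Braid: s1^-1 s1^-1 s1^-1 on 2 strands, 3 crossings.
Writhe w = (#positive) - (#negative) = 0 - 3 = -3.
State-sum expansion of <K>. There are 2^3 = 8 states.
For each crossing: s=0 is the vertical smoothing, s=1 horizontal. Crossing k contributes A^(sign_k * (1 - 2*s_k)); loop factor d = -A^2 - A^-2.
  state 000: A-exp=-3, loops=2, term = A^-3 * d^1
  state 001: A-exp=-1, loops=1, term = A^-1 * d^0
  state 010: A-exp=-1, loops=1, term = A^-1 * d^0
  state 011: A-exp=+1, loops=2, term = A^1 * d^1
  state 100: A-exp=-1, loops=1, term = A^-1 * d^0
  state 101: A-exp=+1, loops=2, term = A^1 * d^1
  state 110: A-exp=+1, loops=2, term = A^1 * d^1
  state 111: A-exp=+3, loops=3, term = A^3 * d^2
Collect the terms by A-exponent (count of states per loop number):
Powers of d = -A^2 - A^-2: d^2 = A^4 + 2 + A^-4.
  A^3 * (d^2) = A^7 + 2*A^3 + A^-1
  A^1 * (3*d) = -3*A^3 - 3*A^-1
  A^-1 * (3) = 3*A^-1
  A^-3 * (d) = -A^-1 - A^-5
Summing the groups: <K> = A^7 - A^3 - A^-5
Normalise by the writhe: (-A^3)^(-w) = (-A^3)^(3) = -A^9, so f(A) = -A^9 * <K> = -A^16 + A^12 + A^4.
Substitute A = t^(-1/4), i.e. A^e → t^(-e/4): V(t) = t^-1 + t^-3 - t^-4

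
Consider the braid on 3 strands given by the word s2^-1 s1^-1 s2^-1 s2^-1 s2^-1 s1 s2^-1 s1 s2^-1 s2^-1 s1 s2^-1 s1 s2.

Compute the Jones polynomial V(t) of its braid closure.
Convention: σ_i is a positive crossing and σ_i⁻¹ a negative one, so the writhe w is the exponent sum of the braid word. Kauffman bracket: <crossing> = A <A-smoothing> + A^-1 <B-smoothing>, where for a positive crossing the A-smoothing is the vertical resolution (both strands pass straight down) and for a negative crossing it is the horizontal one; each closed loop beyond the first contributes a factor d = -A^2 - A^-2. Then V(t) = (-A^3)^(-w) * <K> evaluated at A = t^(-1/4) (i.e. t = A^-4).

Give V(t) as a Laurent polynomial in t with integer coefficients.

The presented braid s2^-1 s1^-1 s2^-1 s2^-1 s2^-1 s1 s2^-1 s1 s2^-1 s2^-1 s1 s2^-1 s1 s2 on 3 strands reduces by inverse Markov moves (closure unchanged at each step):
  Deconjugate: the word is γ·β·γ⁻¹ with γ = s2^-1 s1^-1 (prefix) and γ⁻¹ = s1 s2 (suffix); strip both.
Reduced to β = s2^-1 s2^-1 s2^-1 s1 s2^-1 s1 s2^-1 s2^-1 s1 s2^-1 on 3 strands, 10 crossings.
Compute on β:
Braid: s2^-1 s2^-1 s2^-1 s1 s2^-1 s1 s2^-1 s2^-1 s1 s2^-1 on 3 strands, 10 crossings.
Writhe w = (#positive) - (#negative) = 3 - 7 = -4.
State-sum expansion of <K>. There are 2^10 = 1024 states.
Smooth each crossing (0=||, 1=⌣⌢); contribution A^(Σ sign_k(1-2s_k)) * d^(L-1).
Tabulate the states by total A-exponent and number of loops L (A-exp: L × count):
  A^10: L=8 ×1
  A^8: L=7 ×10
  A^6: L=6 ×45
  A^4: L=5 ×119, L=7 ×1
  A^2: L=4 ×202, L=6 ×8
  A^0: L=3 ×224, L=5 ×28
  A^-2: L=2 ×156, L=4 ×53, L=6 ×1
  A^-4: L=1 ×57, L=3 ×59, L=5 ×4
  A^-6: L=2 ×38, L=4 ×7
  A^-8: L=3 ×10
  A^-10: L=4 ×1
Each group contributes A^e * Σ count * d^(L-1):
Powers of d = -A^2 - A^-2: d^2 = A^4 + 2 + A^-4; d^3 = -A^6 - 3*A^2 - 3*A^-2 - A^-6; d^4 = A^8 + 4*A^4 + 6 + 4*A^-4 + A^-8; d^5 = -A^10 - 5*A^6 - 10*A^2 - 10*A^-2 - 5*A^-6 - A^-10; d^6 = A^12 + 6*A^8 + 15*A^4 + 20 + 15*A^-4 + 6*A^-8 + A^-12; d^7 = -A^14 - 7*A^10 - 21*A^6 - 35*A^2 - 35*A^-2 - 21*A^-6 - 7*A^-10 - A^-14.
  A^10 * (d^7) = -A^24 - 7*A^20 - 21*A^16 - 35*A^12 - 35*A^8 - 21*A^4 - 7 - A^-4
  A^8 * (10*d^6) = 10*A^20 + 60*A^16 + 150*A^12 + 200*A^8 + 150*A^4 + 60 + 10*A^-4
  A^6 * (45*d^5) = -45*A^16 - 225*A^12 - 450*A^8 - 450*A^4 - 225 - 45*A^-4
  A^4 * (119*d^4 + d^6) = A^16 + 125*A^12 + 491*A^8 + 734*A^4 + 491 + 125*A^-4 + A^-8
  A^2 * (202*d^3 + 8*d^5) = -8*A^12 - 242*A^8 - 686*A^4 - 686 - 242*A^-4 - 8*A^-8
  A^0 * (224*d^2 + 28*d^4) = 28*A^8 + 336*A^4 + 616 + 336*A^-4 + 28*A^-8
  A^-2 * (156*d + 53*d^3 + d^5) = -A^8 - 58*A^4 - 325 - 325*A^-4 - 58*A^-8 - A^-12
  A^-4 * (57 + 59*d^2 + 4*d^4) = 4*A^4 + 75 + 199*A^-4 + 75*A^-8 + 4*A^-12
  A^-6 * (38*d + 7*d^3) = -7 - 59*A^-4 - 59*A^-8 - 7*A^-12
  A^-8 * (10*d^2) = 10*A^-4 + 20*A^-8 + 10*A^-12
  A^-10 * (d^3) = -A^-4 - 3*A^-8 - 3*A^-12 - A^-16
Summing the groups: <K> = -A^24 + 3*A^20 - 5*A^16 + 7*A^12 - 9*A^8 + 9*A^4 - 8 + 7*A^-4 - 4*A^-8 + 3*A^-12 - A^-16
Normalise by the writhe: (-A^3)^(-w) = (-A^3)^(4) = A^12, so f(A) = A^12 * <K> = -A^36 + 3*A^32 - 5*A^28 + 7*A^24 - 9*A^20 + 9*A^16 - 8*A^12 + 7*A^8 - 4*A^4 + 3 - A^-4.
Substitute A = t^(-1/4), i.e. A^e → t^(-e/4): V(t) = -t + 3 - 4*t^-1 + 7*t^-2 - 8*t^-3 + 9*t^-4 - 9*t^-5 + 7*t^-6 - 5*t^-7 + 3*t^-8 - t^-9

Answer: -t + 3 - 4*t^-1 + 7*t^-2 - 8*t^-3 + 9*t^-4 - 9*t^-5 + 7*t^-6 - 5*t^-7 + 3*t^-8 - t^-9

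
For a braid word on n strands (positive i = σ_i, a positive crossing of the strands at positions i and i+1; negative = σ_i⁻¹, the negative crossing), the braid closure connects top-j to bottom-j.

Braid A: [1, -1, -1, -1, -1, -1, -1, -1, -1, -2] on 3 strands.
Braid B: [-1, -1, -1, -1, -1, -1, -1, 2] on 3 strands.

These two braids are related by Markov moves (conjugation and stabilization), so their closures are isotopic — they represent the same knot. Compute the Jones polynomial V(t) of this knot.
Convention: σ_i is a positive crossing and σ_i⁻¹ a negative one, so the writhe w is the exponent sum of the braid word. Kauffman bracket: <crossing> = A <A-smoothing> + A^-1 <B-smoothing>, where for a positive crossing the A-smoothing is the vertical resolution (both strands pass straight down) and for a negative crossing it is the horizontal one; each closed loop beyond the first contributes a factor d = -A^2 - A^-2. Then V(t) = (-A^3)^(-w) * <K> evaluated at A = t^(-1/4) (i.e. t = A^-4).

t^-3 + t^-5 - t^-6 + t^-7 - t^-8 + t^-9 - t^-10

Derivation:
Markov-equivalent braids have isotopic closures, hence identical knot invariants. Strip the Markov moves from each word to reach a common short braid β, then compute V(t) once on β.
Braid A: s1 s1^-1 s1^-1 s1^-1 s1^-1 s1^-1 s1^-1 s1^-1 s1^-1 s2^-1 on 3 strands reduces by inverse Markov moves (closure unchanged at each step):
  Destabilize: the word has the form β·s2^-1 where s2^-1 occurs only as the final letter (β ∈ B_2); drop it and the last strand → 2 strands.
  Deconjugate: the word is γ·β·γ⁻¹ with γ = s1 (prefix) and γ⁻¹ = s1^-1 (suffix); strip both.
Reduced to β = s1^-1 s1^-1 s1^-1 s1^-1 s1^-1 s1^-1 s1^-1 on 2 strands, 7 crossings.
Braid B: s1^-1 s1^-1 s1^-1 s1^-1 s1^-1 s1^-1 s1^-1 s2 on 3 strands reduces by inverse Markov moves (closure unchanged at each step):
  Destabilize: the word has the form β·s2 where s2 occurs only as the final letter (β ∈ B_2); drop it and the last strand → 2 strands.
Reduced to β = s1^-1 s1^-1 s1^-1 s1^-1 s1^-1 s1^-1 s1^-1 on 2 strands, 7 crossings.
Both give the same β = s1^-1 s1^-1 s1^-1 s1^-1 s1^-1 s1^-1 s1^-1 on 2 strands, so one state sum suffices:
Braid: s1^-1 s1^-1 s1^-1 s1^-1 s1^-1 s1^-1 s1^-1 on 2 strands, 7 crossings.
Writhe w = (#positive) - (#negative) = 0 - 7 = -7.
Enumerate smoothing states for the bracket polynomial. There are 2^7 = 128 states.
For each crossing: s=0 is the vertical smoothing, s=1 horizontal. Crossing k contributes A^(sign_k * (1 - 2*s_k)); loop factor d = -A^2 - A^-2.
Tabulate the states by total A-exponent and number of loops L (A-exp: L × count):
  A^7: L=7 ×1
  A^5: L=6 ×7
  A^3: L=5 ×21
  A^1: L=4 ×35
  A^-1: L=3 ×35
  A^-3: L=2 ×21
  A^-5: L=1 ×7
  A^-7: L=2 ×1
Each group contributes A^e * Σ count * d^(L-1):
Powers of d = -A^2 - A^-2: d^2 = A^4 + 2 + A^-4; d^3 = -A^6 - 3*A^2 - 3*A^-2 - A^-6; d^4 = A^8 + 4*A^4 + 6 + 4*A^-4 + A^-8; d^5 = -A^10 - 5*A^6 - 10*A^2 - 10*A^-2 - 5*A^-6 - A^-10; d^6 = A^12 + 6*A^8 + 15*A^4 + 20 + 15*A^-4 + 6*A^-8 + A^-12.
  A^7 * (d^6) = A^19 + 6*A^15 + 15*A^11 + 20*A^7 + 15*A^3 + 6*A^-1 + A^-5
  A^5 * (7*d^5) = -7*A^15 - 35*A^11 - 70*A^7 - 70*A^3 - 35*A^-1 - 7*A^-5
  A^3 * (21*d^4) = 21*A^11 + 84*A^7 + 126*A^3 + 84*A^-1 + 21*A^-5
  A^1 * (35*d^3) = -35*A^7 - 105*A^3 - 105*A^-1 - 35*A^-5
  A^-1 * (35*d^2) = 35*A^3 + 70*A^-1 + 35*A^-5
  A^-3 * (21*d) = -21*A^-1 - 21*A^-5
  A^-5 * (7) = 7*A^-5
  A^-7 * (d) = -A^-5 - A^-9
Summing the groups: <K> = A^19 - A^15 + A^11 - A^7 + A^3 - A^-1 - A^-9
Normalise by the writhe: (-A^3)^(-w) = (-A^3)^(7) = -A^21, so f(A) = -A^21 * <K> = -A^40 + A^36 - A^32 + A^28 - A^24 + A^20 + A^12.
Substitute A = t^(-1/4), i.e. A^e → t^(-e/4): V(t) = t^-3 + t^-5 - t^-6 + t^-7 - t^-8 + t^-9 - t^-10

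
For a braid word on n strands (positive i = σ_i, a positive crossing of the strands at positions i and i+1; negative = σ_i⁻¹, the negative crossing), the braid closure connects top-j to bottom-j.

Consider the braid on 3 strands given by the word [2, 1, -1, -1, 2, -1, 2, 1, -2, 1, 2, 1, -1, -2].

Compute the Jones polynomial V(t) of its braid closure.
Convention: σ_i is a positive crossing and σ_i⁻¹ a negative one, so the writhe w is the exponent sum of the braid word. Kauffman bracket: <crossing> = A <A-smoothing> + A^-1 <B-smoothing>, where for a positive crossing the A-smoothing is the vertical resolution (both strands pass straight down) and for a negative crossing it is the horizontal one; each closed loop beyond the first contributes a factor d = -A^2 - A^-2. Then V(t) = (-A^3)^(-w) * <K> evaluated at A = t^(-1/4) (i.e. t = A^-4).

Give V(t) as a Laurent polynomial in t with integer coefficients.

The presented braid s2 s1 s1^-1 s1^-1 s2 s1^-1 s2 s1 s2^-1 s1 s2 s1 s1^-1 s2^-1 on 3 strands reduces by inverse Markov moves (closure unchanged at each step):
  Deconjugate: the word is γ·β·γ⁻¹ with γ = s2 s1 (prefix) and γ⁻¹ = s1^-1 s2^-1 (suffix); strip both.
  Deconjugate: the word is γ·β·γ⁻¹ with γ = s1^-1 (prefix) and γ⁻¹ = s1 (suffix); strip both.
Reduced to β = s1^-1 s2 s1^-1 s2 s1 s2^-1 s1 s2 on 3 strands, 8 crossings.
Compute on β:
Braid: s1^-1 s2 s1^-1 s2 s1 s2^-1 s1 s2 on 3 strands, 8 crossings.
Writhe w = (#positive) - (#negative) = 5 - 3 = 2.
Computing the Kauffman bracket via state sum. There are 2^8 = 256 states.
Smooth each crossing (0=||, 1=⌣⌢); contribution A^(Σ sign_k(1-2s_k)) * d^(L-1).
Tabulate the states by total A-exponent and number of loops L (A-exp: L × count):
  A^8: L=2 ×1
  A^6: L=1 ×3, L=3 ×5
  A^4: L=2 ×22, L=4 ×6
  A^2: L=1 ×18, L=3 ×37, L=5 ×1
  A^0: L=2 ×58, L=4 ×12
  A^-2: L=1 ×24, L=3 ×31, L=5 ×1
  A^-4: L=2 ×23, L=4 ×5
  A^-6: L=3 ×8
  A^-8: L=4 ×1
Each group contributes A^e * Σ count * d^(L-1):
Powers of d = -A^2 - A^-2: d^2 = A^4 + 2 + A^-4; d^3 = -A^6 - 3*A^2 - 3*A^-2 - A^-6; d^4 = A^8 + 4*A^4 + 6 + 4*A^-4 + A^-8.
  A^8 * (d) = -A^10 - A^6
  A^6 * (3 + 5*d^2) = 5*A^10 + 13*A^6 + 5*A^2
  A^4 * (22*d + 6*d^3) = -6*A^10 - 40*A^6 - 40*A^2 - 6*A^-2
  A^2 * (18 + 37*d^2 + d^4) = A^10 + 41*A^6 + 98*A^2 + 41*A^-2 + A^-6
  A^0 * (58*d + 12*d^3) = -12*A^6 - 94*A^2 - 94*A^-2 - 12*A^-6
  A^-2 * (24 + 31*d^2 + d^4) = A^6 + 35*A^2 + 92*A^-2 + 35*A^-6 + A^-10
  A^-4 * (23*d + 5*d^3) = -5*A^2 - 38*A^-2 - 38*A^-6 - 5*A^-10
  A^-6 * (8*d^2) = 8*A^-2 + 16*A^-6 + 8*A^-10
  A^-8 * (d^3) = -A^-2 - 3*A^-6 - 3*A^-10 - A^-14
Summing the groups: <K> = -A^10 + 2*A^6 - A^2 + 2*A^-2 - A^-6 + A^-10 - A^-14
Normalise by the writhe: (-A^3)^(-w) = (-A^3)^(-2) = A^-6, so f(A) = A^-6 * <K> = -A^4 + 2 - A^-4 + 2*A^-8 - A^-12 + A^-16 - A^-20.
Substitute A = t^(-1/4), i.e. A^e → t^(-e/4): V(t) = -t^5 + t^4 - t^3 + 2*t^2 - t + 2 - t^-1

Answer: -t^5 + t^4 - t^3 + 2*t^2 - t + 2 - t^-1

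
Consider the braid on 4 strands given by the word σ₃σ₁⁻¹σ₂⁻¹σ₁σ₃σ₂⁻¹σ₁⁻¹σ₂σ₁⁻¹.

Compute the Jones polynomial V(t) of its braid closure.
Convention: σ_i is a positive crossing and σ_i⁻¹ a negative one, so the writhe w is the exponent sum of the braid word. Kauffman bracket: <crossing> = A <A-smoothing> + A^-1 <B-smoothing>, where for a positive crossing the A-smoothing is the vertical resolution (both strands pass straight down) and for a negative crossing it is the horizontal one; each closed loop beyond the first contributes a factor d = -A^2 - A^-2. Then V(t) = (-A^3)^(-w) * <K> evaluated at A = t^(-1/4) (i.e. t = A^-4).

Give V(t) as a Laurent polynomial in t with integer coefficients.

t^2 - 2*t + 3 - 3*t^-1 + 3*t^-2 - 2*t^-3 + 2*t^-4 - t^-5

Derivation:
Braid: s3 s1^-1 s2^-1 s1 s3 s2^-1 s1^-1 s2 s1^-1 on 4 strands, 9 crossings.
Writhe w = (#positive) - (#negative) = 4 - 5 = -1.
Enumerate smoothing states for the bracket polynomial. There are 2^9 = 512 states.
For each crossing: s=0 is the vertical smoothing, s=1 horizontal. Crossing k contributes A^(sign_k * (1 - 2*s_k)); loop factor d = -A^2 - A^-2.
Tabulate the states by total A-exponent and number of loops L (A-exp: L × count):
  A^9: L=5 ×1
  A^7: L=4 ×9
  A^5: L=3 ×32, L=5 ×4
  A^3: L=2 ×53, L=4 ×30, L=6 ×1
  A^1: L=1 ×35, L=3 ×80, L=5 ×11
  A^-1: L=2 ×86, L=4 ×39, L=6 ×1
  A^-3: L=1 ×21, L=3 ×58, L=5 ×5
  A^-5: L=2 ×26, L=4 ×10
  A^-7: L=1 ×3, L=3 ×6
  A^-9: L=2 ×1
Each group contributes A^e * Σ count * d^(L-1):
Powers of d = -A^2 - A^-2: d^2 = A^4 + 2 + A^-4; d^3 = -A^6 - 3*A^2 - 3*A^-2 - A^-6; d^4 = A^8 + 4*A^4 + 6 + 4*A^-4 + A^-8; d^5 = -A^10 - 5*A^6 - 10*A^2 - 10*A^-2 - 5*A^-6 - A^-10.
  A^9 * (d^4) = A^17 + 4*A^13 + 6*A^9 + 4*A^5 + A
  A^7 * (9*d^3) = -9*A^13 - 27*A^9 - 27*A^5 - 9*A
  A^5 * (32*d^2 + 4*d^4) = 4*A^13 + 48*A^9 + 88*A^5 + 48*A + 4*A^-3
  A^3 * (53*d + 30*d^3 + d^5) = -A^13 - 35*A^9 - 153*A^5 - 153*A - 35*A^-3 - A^-7
  A^1 * (35 + 80*d^2 + 11*d^4) = 11*A^9 + 124*A^5 + 261*A + 124*A^-3 + 11*A^-7
  A^-1 * (86*d + 39*d^3 + d^5) = -A^9 - 44*A^5 - 213*A - 213*A^-3 - 44*A^-7 - A^-11
  A^-3 * (21 + 58*d^2 + 5*d^4) = 5*A^5 + 78*A + 167*A^-3 + 78*A^-7 + 5*A^-11
  A^-5 * (26*d + 10*d^3) = -10*A - 56*A^-3 - 56*A^-7 - 10*A^-11
  A^-7 * (3 + 6*d^2) = 6*A^-3 + 15*A^-7 + 6*A^-11
  A^-9 * (d) = -A^-7 - A^-11
Summing the groups: <K> = A^17 - 2*A^13 + 2*A^9 - 3*A^5 + 3*A - 3*A^-3 + 2*A^-7 - A^-11
Normalise by the writhe: (-A^3)^(-w) = (-A^3)^(1) = -A^3, so f(A) = -A^3 * <K> = -A^20 + 2*A^16 - 2*A^12 + 3*A^8 - 3*A^4 + 3 - 2*A^-4 + A^-8.
Substitute A = t^(-1/4), i.e. A^e → t^(-e/4): V(t) = t^2 - 2*t + 3 - 3*t^-1 + 3*t^-2 - 2*t^-3 + 2*t^-4 - t^-5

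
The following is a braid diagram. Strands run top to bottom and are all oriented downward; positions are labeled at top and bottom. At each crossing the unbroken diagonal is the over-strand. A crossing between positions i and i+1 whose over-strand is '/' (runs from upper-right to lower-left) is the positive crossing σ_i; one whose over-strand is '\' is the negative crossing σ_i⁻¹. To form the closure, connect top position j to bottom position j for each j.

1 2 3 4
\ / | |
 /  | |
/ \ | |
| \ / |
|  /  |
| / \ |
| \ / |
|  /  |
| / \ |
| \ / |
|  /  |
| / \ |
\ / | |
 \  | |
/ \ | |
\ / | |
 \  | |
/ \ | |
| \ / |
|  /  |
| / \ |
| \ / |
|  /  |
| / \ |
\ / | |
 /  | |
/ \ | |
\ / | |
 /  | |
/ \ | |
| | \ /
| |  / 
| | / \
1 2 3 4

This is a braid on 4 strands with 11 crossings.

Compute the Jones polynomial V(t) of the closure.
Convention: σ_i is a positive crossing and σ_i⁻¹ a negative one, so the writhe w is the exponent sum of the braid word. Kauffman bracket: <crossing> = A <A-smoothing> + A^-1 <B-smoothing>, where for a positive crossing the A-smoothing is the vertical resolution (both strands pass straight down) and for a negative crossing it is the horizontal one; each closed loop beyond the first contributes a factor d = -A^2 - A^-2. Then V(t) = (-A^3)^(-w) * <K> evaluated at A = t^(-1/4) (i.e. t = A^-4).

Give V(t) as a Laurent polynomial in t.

Reading the diagram top to bottom ('/'-over between positions i,i+1 = s_i, '\'-over = s_i^-1): braid word = s1 s2 s2 s2 s1^-1 s1^-1 s2 s2 s1 s1 s3.
The presented braid s1 s2 s2 s2 s1^-1 s1^-1 s2 s2 s1 s1 s3 on 4 strands reduces by inverse Markov moves (closure unchanged at each step):
  Destabilize: the word has the form β·s3 where s3 occurs only as the final letter (β ∈ B_3); drop it and the last strand → 3 strands.
Reduced to β = s1 s2 s2 s2 s1^-1 s1^-1 s2 s2 s1 s1 on 3 strands, 10 crossings.
Compute on β:
Braid: s1 s2 s2 s2 s1^-1 s1^-1 s2 s2 s1 s1 on 3 strands, 10 crossings.
Writhe w = (#positive) - (#negative) = 8 - 2 = 6.
Enumerate smoothing states for the bracket polynomial. There are 2^10 = 1024 states.
For each crossing: s=0 is the vertical smoothing, s=1 horizontal. Crossing k contributes A^(sign_k * (1 - 2*s_k)); loop factor d = -A^2 - A^-2.
Tabulate the states by total A-exponent and number of loops L (A-exp: L × count):
  A^10: L=3 ×1
  A^8: L=2 ×7, L=4 ×3
  A^6: L=1 ×10, L=3 ×32, L=5 ×3
  A^4: L=2 ×76, L=4 ×43, L=6 ×1
  A^2: L=1 ×51, L=3 ×132, L=5 ×27
  A^0: L=2 ×135, L=4 ×109, L=6 ×8
  A^-2: L=3 ×161, L=5 ×48, L=7 ×1
  A^-4: L=4 ×109, L=6 ×11
  A^-6: L=5 ×44, L=7 ×1
  A^-8: L=6 ×10
  A^-10: L=7 ×1
Each group contributes A^e * Σ count * d^(L-1):
Powers of d = -A^2 - A^-2: d^2 = A^4 + 2 + A^-4; d^3 = -A^6 - 3*A^2 - 3*A^-2 - A^-6; d^4 = A^8 + 4*A^4 + 6 + 4*A^-4 + A^-8; d^5 = -A^10 - 5*A^6 - 10*A^2 - 10*A^-2 - 5*A^-6 - A^-10; d^6 = A^12 + 6*A^8 + 15*A^4 + 20 + 15*A^-4 + 6*A^-8 + A^-12.
  A^10 * (d^2) = A^14 + 2*A^10 + A^6
  A^8 * (7*d + 3*d^3) = -3*A^14 - 16*A^10 - 16*A^6 - 3*A^2
  A^6 * (10 + 32*d^2 + 3*d^4) = 3*A^14 + 44*A^10 + 92*A^6 + 44*A^2 + 3*A^-2
  A^4 * (76*d + 43*d^3 + d^5) = -A^14 - 48*A^10 - 215*A^6 - 215*A^2 - 48*A^-2 - A^-6
  A^2 * (51 + 132*d^2 + 27*d^4) = 27*A^10 + 240*A^6 + 477*A^2 + 240*A^-2 + 27*A^-6
  A^0 * (135*d + 109*d^3 + 8*d^5) = -8*A^10 - 149*A^6 - 542*A^2 - 542*A^-2 - 149*A^-6 - 8*A^-10
  A^-2 * (161*d^2 + 48*d^4 + d^6) = A^10 + 54*A^6 + 368*A^2 + 630*A^-2 + 368*A^-6 + 54*A^-10 + A^-14
  A^-4 * (109*d^3 + 11*d^5) = -11*A^6 - 164*A^2 - 437*A^-2 - 437*A^-6 - 164*A^-10 - 11*A^-14
  A^-6 * (44*d^4 + d^6) = A^6 + 50*A^2 + 191*A^-2 + 284*A^-6 + 191*A^-10 + 50*A^-14 + A^-18
  A^-8 * (10*d^5) = -10*A^2 - 50*A^-2 - 100*A^-6 - 100*A^-10 - 50*A^-14 - 10*A^-18
  A^-10 * (d^6) = A^2 + 6*A^-2 + 15*A^-6 + 20*A^-10 + 15*A^-14 + 6*A^-18 + A^-22
Summing the groups: <K> = 2*A^10 - 3*A^6 + 6*A^2 - 7*A^-2 + 7*A^-6 - 7*A^-10 + 5*A^-14 - 3*A^-18 + A^-22
Normalise by the writhe: (-A^3)^(-w) = (-A^3)^(-6) = A^-18, so f(A) = A^-18 * <K> = 2*A^-8 - 3*A^-12 + 6*A^-16 - 7*A^-20 + 7*A^-24 - 7*A^-28 + 5*A^-32 - 3*A^-36 + A^-40.
Substitute A = t^(-1/4), i.e. A^e → t^(-e/4): V(t) = t^10 - 3*t^9 + 5*t^8 - 7*t^7 + 7*t^6 - 7*t^5 + 6*t^4 - 3*t^3 + 2*t^2

Answer: t^10 - 3*t^9 + 5*t^8 - 7*t^7 + 7*t^6 - 7*t^5 + 6*t^4 - 3*t^3 + 2*t^2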